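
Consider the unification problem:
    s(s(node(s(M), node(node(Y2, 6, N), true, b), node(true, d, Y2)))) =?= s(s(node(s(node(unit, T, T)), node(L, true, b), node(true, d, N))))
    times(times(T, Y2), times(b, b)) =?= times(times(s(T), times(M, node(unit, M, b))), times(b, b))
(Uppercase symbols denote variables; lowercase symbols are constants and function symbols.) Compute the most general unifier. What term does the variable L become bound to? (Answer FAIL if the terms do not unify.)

Decompose s/1: s(node(s(M), node(node(Y2, 6, N), true, b), node(true, d, Y2))) =?= s(node(s(node(unit, T, T)), node(L, true, b), node(true, d, N))).
Decompose s/1: node(s(M), node(node(Y2, 6, N), true, b), node(true, d, Y2)) =?= node(s(node(unit, T, T)), node(L, true, b), node(true, d, N)).
Decompose node/3: s(M) =?= s(node(unit, T, T)),  node(node(Y2, 6, N), true, b) =?= node(L, true, b),  node(true, d, Y2) =?= node(true, d, N).
Decompose s/1: M =?= node(unit, T, T).
Bind M := node(unit, T, T); substituting into the one remaining equation that mentions M gives: times(times(T, Y2), times(b, b)) =?= times(times(s(T), times(node(unit, T, T), node(unit, node(unit, T, T), b))), times(b, b)).
Decompose node/3: node(Y2, 6, N) =?= L,  true =?= true,  b =?= b.
Bind L := node(Y2, 6, N); no other remaining equation mentions L.
Delete trivial equation true =?= true.
Delete trivial equation b =?= b.
Decompose node/3: true =?= true,  d =?= d,  Y2 =?= N.
Delete trivial equation true =?= true.
Delete trivial equation d =?= d.
Bind Y2 := N; substituting into the remaining equation gives: times(times(T, N), times(b, b)) =?= times(times(s(T), times(node(unit, T, T), node(unit, node(unit, T, T), b))), times(b, b)). Substituting into the earlier binding gives L := node(N, 6, N).
Decompose times/2: times(T, N) =?= times(s(T), times(node(unit, T, T), node(unit, node(unit, T, T), b))),  times(b, b) =?= times(b, b).
Decompose times/2: T =?= s(T),  N =?= times(node(unit, T, T), node(unit, node(unit, T, T), b)).
Occurs check fails: T occurs in s(T); the equation T =?= s(T) has no finite solution.

FAIL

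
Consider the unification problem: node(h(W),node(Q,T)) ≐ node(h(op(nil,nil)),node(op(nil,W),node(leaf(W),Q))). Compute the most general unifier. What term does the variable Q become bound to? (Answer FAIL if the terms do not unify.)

Decompose node/2: h(W) ≐ h(op(nil,nil)),  node(Q,T) ≐ node(op(nil,W),node(leaf(W),Q)).
Decompose h/1: W ≐ op(nil,nil).
Bind W := op(nil,nil); substituting into the remaining equation gives: node(Q,T) ≐ node(op(nil,op(nil,nil)),node(leaf(op(nil,nil)),Q)).
Decompose node/2: Q ≐ op(nil,op(nil,nil)),  T ≐ node(leaf(op(nil,nil)),Q).
Bind Q := op(nil,op(nil,nil)); substituting into the remaining equation gives: T ≐ node(leaf(op(nil,nil)),op(nil,op(nil,nil))).
Bind T := node(leaf(op(nil,nil)),op(nil,op(nil,nil))).
MGU = { W -> op(nil,nil), Q -> op(nil,op(nil,nil)), T -> node(leaf(op(nil,nil)),op(nil,op(nil,nil))) }, so Q -> op(nil,op(nil,nil)).

op(nil,op(nil,nil))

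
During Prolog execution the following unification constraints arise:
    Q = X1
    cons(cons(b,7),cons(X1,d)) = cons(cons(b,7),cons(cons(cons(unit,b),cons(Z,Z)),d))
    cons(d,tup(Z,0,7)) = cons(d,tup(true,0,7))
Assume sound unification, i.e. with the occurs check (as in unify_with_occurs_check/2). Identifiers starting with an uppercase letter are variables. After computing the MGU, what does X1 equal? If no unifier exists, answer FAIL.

cons(cons(unit,b),cons(true,true))

Bind Q := X1; no other remaining equation mentions Q.
Decompose cons/2: cons(b,7) = cons(b,7),  cons(X1,d) = cons(cons(cons(unit,b),cons(Z,Z)),d).
Delete trivial equation cons(b,7) = cons(b,7).
Decompose cons/2: X1 = cons(cons(unit,b),cons(Z,Z)),  d = d.
Bind X1 := cons(cons(unit,b),cons(Z,Z)); no other remaining equation mentions X1. Substituting into the earlier binding gives Q := cons(cons(unit,b),cons(Z,Z)).
Delete trivial equation d = d.
Decompose cons/2: d = d,  tup(Z,0,7) = tup(true,0,7).
Delete trivial equation d = d.
Decompose tup/3: Z = true,  0 = 0,  7 = 7.
Bind Z := true; no other remaining equation mentions Z. Substituting into the earlier bindings gives Q := cons(cons(unit,b),cons(true,true)), X1 := cons(cons(unit,b),cons(true,true)).
Delete trivial equation 0 = 0.
Delete trivial equation 7 = 7.
MGU = { Q ↦ cons(cons(unit,b),cons(true,true)), X1 ↦ cons(cons(unit,b),cons(true,true)), Z ↦ true }, so X1 ↦ cons(cons(unit,b),cons(true,true)).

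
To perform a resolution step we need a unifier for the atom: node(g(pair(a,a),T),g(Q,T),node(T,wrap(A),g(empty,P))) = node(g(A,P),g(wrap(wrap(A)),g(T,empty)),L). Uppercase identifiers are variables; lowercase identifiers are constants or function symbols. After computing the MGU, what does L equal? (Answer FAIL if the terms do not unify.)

FAIL

Decompose node/3: g(pair(a,a),T) = g(A,P),  g(Q,T) = g(wrap(wrap(A)),g(T,empty)),  node(T,wrap(A),g(empty,P)) = L.
Decompose g/2: pair(a,a) = A,  T = P.
Bind A := pair(a,a); substituting into the 2 remaining equations that mention A gives: g(Q,T) = g(wrap(wrap(pair(a,a))),g(T,empty)),  node(T,wrap(pair(a,a)),g(empty,P)) = L.
Bind T := P; substituting into the remaining equations gives: g(Q,P) = g(wrap(wrap(pair(a,a))),g(P,empty)),  node(P,wrap(pair(a,a)),g(empty,P)) = L.
Decompose g/2: Q = wrap(wrap(pair(a,a))),  P = g(P,empty).
Bind Q := wrap(wrap(pair(a,a))); no other remaining equation mentions Q.
Occurs check fails: P occurs in g(P,empty); the equation P = g(P,empty) has no finite solution.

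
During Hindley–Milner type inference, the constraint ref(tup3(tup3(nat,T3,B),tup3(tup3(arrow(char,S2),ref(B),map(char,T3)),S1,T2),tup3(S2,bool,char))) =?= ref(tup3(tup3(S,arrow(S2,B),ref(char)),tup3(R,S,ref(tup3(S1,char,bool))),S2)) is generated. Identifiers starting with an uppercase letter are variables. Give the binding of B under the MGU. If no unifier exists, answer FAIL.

Decompose ref/1: tup3(tup3(nat,T3,B),tup3(tup3(arrow(char,S2),ref(B),map(char,T3)),S1,T2),tup3(S2,bool,char)) =?= tup3(tup3(S,arrow(S2,B),ref(char)),tup3(R,S,ref(tup3(S1,char,bool))),S2).
Decompose tup3/3: tup3(nat,T3,B) =?= tup3(S,arrow(S2,B),ref(char)),  tup3(tup3(arrow(char,S2),ref(B),map(char,T3)),S1,T2) =?= tup3(R,S,ref(tup3(S1,char,bool))),  tup3(S2,bool,char) =?= S2.
Decompose tup3/3: nat =?= S,  T3 =?= arrow(S2,B),  B =?= ref(char).
Bind S := nat; substituting into the one remaining equation that mentions S gives: tup3(tup3(arrow(char,S2),ref(B),map(char,T3)),S1,T2) =?= tup3(R,nat,ref(tup3(S1,char,bool))).
Bind T3 := arrow(S2,B); substituting into the one remaining equation that mentions T3 gives: tup3(tup3(arrow(char,S2),ref(B),map(char,arrow(S2,B))),S1,T2) =?= tup3(R,nat,ref(tup3(S1,char,bool))).
Bind B := ref(char); substituting into the one remaining equation that mentions B gives: tup3(tup3(arrow(char,S2),ref(ref(char)),map(char,arrow(S2,ref(char)))),S1,T2) =?= tup3(R,nat,ref(tup3(S1,char,bool))). Substituting into the earlier binding gives T3 := arrow(S2,ref(char)).
Decompose tup3/3: tup3(arrow(char,S2),ref(ref(char)),map(char,arrow(S2,ref(char)))) =?= R,  S1 =?= nat,  T2 =?= ref(tup3(S1,char,bool)).
Bind R := tup3(arrow(char,S2),ref(ref(char)),map(char,arrow(S2,ref(char)))); no other remaining equation mentions R.
Bind S1 := nat; substituting into the one remaining equation that mentions S1 gives: T2 =?= ref(tup3(nat,char,bool)).
Bind T2 := ref(tup3(nat,char,bool)); no other remaining equation mentions T2.
Occurs check fails: S2 occurs in tup3(S2,bool,char); the equation S2 =?= tup3(S2,bool,char) has no finite solution.

FAIL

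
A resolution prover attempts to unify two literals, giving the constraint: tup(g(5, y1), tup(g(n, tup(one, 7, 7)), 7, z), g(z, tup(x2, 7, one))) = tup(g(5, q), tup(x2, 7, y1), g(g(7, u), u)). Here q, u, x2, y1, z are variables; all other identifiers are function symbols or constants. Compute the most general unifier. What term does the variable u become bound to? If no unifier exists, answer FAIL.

tup(g(n, tup(one, 7, 7)), 7, one)

Decompose tup/3: g(5, y1) = g(5, q),  tup(g(n, tup(one, 7, 7)), 7, z) = tup(x2, 7, y1),  g(z, tup(x2, 7, one)) = g(g(7, u), u).
Decompose g/2: 5 = 5,  y1 = q.
Delete trivial equation 5 = 5.
Bind y1 := q; substituting into the one remaining equation that mentions y1 gives: tup(g(n, tup(one, 7, 7)), 7, z) = tup(x2, 7, q).
Decompose tup/3: g(n, tup(one, 7, 7)) = x2,  7 = 7,  z = q.
Bind x2 := g(n, tup(one, 7, 7)); substituting into the one remaining equation that mentions x2 gives: g(z, tup(g(n, tup(one, 7, 7)), 7, one)) = g(g(7, u), u).
Delete trivial equation 7 = 7.
Bind z := q; substituting into the remaining equation gives: g(q, tup(g(n, tup(one, 7, 7)), 7, one)) = g(g(7, u), u).
Decompose g/2: q = g(7, u),  tup(g(n, tup(one, 7, 7)), 7, one) = u.
Bind q := g(7, u); no other remaining equation mentions q. Substituting into the earlier bindings gives y1 := g(7, u), z := g(7, u).
Bind u := tup(g(n, tup(one, 7, 7)), 7, one). Substituting into the earlier bindings gives y1 := g(7, tup(g(n, tup(one, 7, 7)), 7, one)), z := g(7, tup(g(n, tup(one, 7, 7)), 7, one)), q := g(7, tup(g(n, tup(one, 7, 7)), 7, one)).
MGU = { y1 ↦ g(7, tup(g(n, tup(one, 7, 7)), 7, one)), x2 ↦ g(n, tup(one, 7, 7)), z ↦ g(7, tup(g(n, tup(one, 7, 7)), 7, one)), q ↦ g(7, tup(g(n, tup(one, 7, 7)), 7, one)), u ↦ tup(g(n, tup(one, 7, 7)), 7, one) }, so u ↦ tup(g(n, tup(one, 7, 7)), 7, one).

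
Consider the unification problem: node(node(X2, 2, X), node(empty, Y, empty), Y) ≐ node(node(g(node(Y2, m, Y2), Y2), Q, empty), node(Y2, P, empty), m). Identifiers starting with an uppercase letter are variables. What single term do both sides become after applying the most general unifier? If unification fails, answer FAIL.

Decompose node/3: node(X2, 2, X) ≐ node(g(node(Y2, m, Y2), Y2), Q, empty),  node(empty, Y, empty) ≐ node(Y2, P, empty),  Y ≐ m.
Decompose node/3: X2 ≐ g(node(Y2, m, Y2), Y2),  2 ≐ Q,  X ≐ empty.
Bind X2 := g(node(Y2, m, Y2), Y2); no other remaining equation mentions X2.
Bind Q := 2; no other remaining equation mentions Q.
Bind X := empty; no other remaining equation mentions X.
Decompose node/3: empty ≐ Y2,  Y ≐ P,  empty ≐ empty.
Bind Y2 := empty; no other remaining equation mentions Y2. Substituting into the earlier binding gives X2 := g(node(empty, m, empty), empty).
Bind Y := P; substituting into the one remaining equation that mentions Y gives: P ≐ m.
Delete trivial equation empty ≐ empty.
Bind P := m. Substituting into the earlier binding gives Y := m.
Applying the MGU to either side gives node(node(g(node(empty, m, empty), empty), 2, empty), node(empty, m, empty), m).

node(node(g(node(empty, m, empty), empty), 2, empty), node(empty, m, empty), m)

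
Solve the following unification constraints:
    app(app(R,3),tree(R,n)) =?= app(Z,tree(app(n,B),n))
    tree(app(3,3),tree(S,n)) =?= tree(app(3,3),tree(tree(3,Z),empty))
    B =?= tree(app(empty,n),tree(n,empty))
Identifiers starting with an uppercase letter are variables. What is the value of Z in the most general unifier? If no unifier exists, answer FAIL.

Decompose app/2: app(R,3) =?= Z,  tree(R,n) =?= tree(app(n,B),n).
Bind Z := app(R,3); substituting into the one remaining equation that mentions Z gives: tree(app(3,3),tree(S,n)) =?= tree(app(3,3),tree(tree(3,app(R,3)),empty)).
Decompose tree/2: R =?= app(n,B),  n =?= n.
Bind R := app(n,B); substituting into the one remaining equation that mentions R gives: tree(app(3,3),tree(S,n)) =?= tree(app(3,3),tree(tree(3,app(app(n,B),3)),empty)). Substituting into the earlier binding gives Z := app(app(n,B),3).
Delete trivial equation n =?= n.
Decompose tree/2: app(3,3) =?= app(3,3),  tree(S,n) =?= tree(tree(3,app(app(n,B),3)),empty).
Delete trivial equation app(3,3) =?= app(3,3).
Decompose tree/2: S =?= tree(3,app(app(n,B),3)),  n =?= empty.
Bind S := tree(3,app(app(n,B),3)); no other remaining equation mentions S.
Clash: constants n and empty differ; no unifier exists.

FAIL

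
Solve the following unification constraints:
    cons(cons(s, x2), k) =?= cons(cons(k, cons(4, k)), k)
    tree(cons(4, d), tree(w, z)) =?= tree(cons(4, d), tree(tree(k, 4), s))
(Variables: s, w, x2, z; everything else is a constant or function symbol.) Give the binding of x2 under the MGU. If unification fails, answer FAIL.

cons(4, k)

Decompose cons/2: cons(s, x2) =?= cons(k, cons(4, k)),  k =?= k.
Decompose cons/2: s =?= k,  x2 =?= cons(4, k).
Bind s := k; substituting into the one remaining equation that mentions s gives: tree(cons(4, d), tree(w, z)) =?= tree(cons(4, d), tree(tree(k, 4), k)).
Bind x2 := cons(4, k); no other remaining equation mentions x2.
Delete trivial equation k =?= k.
Decompose tree/2: cons(4, d) =?= cons(4, d),  tree(w, z) =?= tree(tree(k, 4), k).
Delete trivial equation cons(4, d) =?= cons(4, d).
Decompose tree/2: w =?= tree(k, 4),  z =?= k.
Bind w := tree(k, 4); no other remaining equation mentions w.
Bind z := k.
MGU = { s -> k, x2 -> cons(4, k), w -> tree(k, 4), z -> k }, so x2 -> cons(4, k).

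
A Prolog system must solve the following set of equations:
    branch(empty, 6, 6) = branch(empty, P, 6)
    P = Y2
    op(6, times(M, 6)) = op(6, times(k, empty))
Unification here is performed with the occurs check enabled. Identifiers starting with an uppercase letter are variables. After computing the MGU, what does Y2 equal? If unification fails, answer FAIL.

FAIL

Decompose branch/3: empty = empty,  6 = P,  6 = 6.
Delete trivial equation empty = empty.
Bind P := 6; substituting into the one remaining equation that mentions P gives: 6 = Y2.
Delete trivial equation 6 = 6.
Bind Y2 := 6; no other remaining equation mentions Y2.
Decompose op/2: 6 = 6,  times(M, 6) = times(k, empty).
Delete trivial equation 6 = 6.
Decompose times/2: M = k,  6 = empty.
Bind M := k; no other remaining equation mentions M.
Clash: constants 6 and empty differ; no unifier exists.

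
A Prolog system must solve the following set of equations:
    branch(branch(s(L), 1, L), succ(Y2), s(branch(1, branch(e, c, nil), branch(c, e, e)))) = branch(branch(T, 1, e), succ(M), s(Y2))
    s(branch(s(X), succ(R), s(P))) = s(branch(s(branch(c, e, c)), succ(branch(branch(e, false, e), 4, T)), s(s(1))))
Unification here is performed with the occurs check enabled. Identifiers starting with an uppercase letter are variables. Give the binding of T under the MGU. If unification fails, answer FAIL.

s(e)

Decompose branch/3: branch(s(L), 1, L) = branch(T, 1, e),  succ(Y2) = succ(M),  s(branch(1, branch(e, c, nil), branch(c, e, e))) = s(Y2).
Decompose branch/3: s(L) = T,  1 = 1,  L = e.
Bind T := s(L); substituting into the one remaining equation that mentions T gives: s(branch(s(X), succ(R), s(P))) = s(branch(s(branch(c, e, c)), succ(branch(branch(e, false, e), 4, s(L))), s(s(1)))).
Delete trivial equation 1 = 1.
Bind L := e; substituting into the one remaining equation that mentions L gives: s(branch(s(X), succ(R), s(P))) = s(branch(s(branch(c, e, c)), succ(branch(branch(e, false, e), 4, s(e))), s(s(1)))). Substituting into the earlier binding gives T := s(e).
Decompose succ/1: Y2 = M.
Bind Y2 := M; substituting into the one remaining equation that mentions Y2 gives: s(branch(1, branch(e, c, nil), branch(c, e, e))) = s(M).
Decompose s/1: branch(1, branch(e, c, nil), branch(c, e, e)) = M.
Bind M := branch(1, branch(e, c, nil), branch(c, e, e)); no other remaining equation mentions M. Substituting into the earlier binding gives Y2 := branch(1, branch(e, c, nil), branch(c, e, e)).
Decompose s/1: branch(s(X), succ(R), s(P)) = branch(s(branch(c, e, c)), succ(branch(branch(e, false, e), 4, s(e))), s(s(1))).
Decompose branch/3: s(X) = s(branch(c, e, c)),  succ(R) = succ(branch(branch(e, false, e), 4, s(e))),  s(P) = s(s(1)).
Decompose s/1: X = branch(c, e, c).
Bind X := branch(c, e, c); no other remaining equation mentions X.
Decompose succ/1: R = branch(branch(e, false, e), 4, s(e)).
Bind R := branch(branch(e, false, e), 4, s(e)); no other remaining equation mentions R.
Decompose s/1: P = s(1).
Bind P := s(1).
MGU = { T ↦ s(e), L ↦ e, Y2 ↦ branch(1, branch(e, c, nil), branch(c, e, e)), M ↦ branch(1, branch(e, c, nil), branch(c, e, e)), X ↦ branch(c, e, c), R ↦ branch(branch(e, false, e), 4, s(e)), P ↦ s(1) }, so T ↦ s(e).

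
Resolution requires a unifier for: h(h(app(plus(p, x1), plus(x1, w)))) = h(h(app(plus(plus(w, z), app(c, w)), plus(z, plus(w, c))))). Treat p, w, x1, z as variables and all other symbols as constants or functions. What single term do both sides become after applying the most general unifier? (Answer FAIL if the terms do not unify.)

Decompose h/1: h(app(plus(p, x1), plus(x1, w))) = h(app(plus(plus(w, z), app(c, w)), plus(z, plus(w, c)))).
Decompose h/1: app(plus(p, x1), plus(x1, w)) = app(plus(plus(w, z), app(c, w)), plus(z, plus(w, c))).
Decompose app/2: plus(p, x1) = plus(plus(w, z), app(c, w)),  plus(x1, w) = plus(z, plus(w, c)).
Decompose plus/2: p = plus(w, z),  x1 = app(c, w).
Bind p := plus(w, z); no other remaining equation mentions p.
Bind x1 := app(c, w); substituting into the remaining equation gives: plus(app(c, w), w) = plus(z, plus(w, c)).
Decompose plus/2: app(c, w) = z,  w = plus(w, c).
Bind z := app(c, w); no other remaining equation mentions z. Substituting into the earlier binding gives p := plus(w, app(c, w)).
Occurs check fails: w occurs in plus(w, c); the equation w = plus(w, c) has no finite solution.

FAIL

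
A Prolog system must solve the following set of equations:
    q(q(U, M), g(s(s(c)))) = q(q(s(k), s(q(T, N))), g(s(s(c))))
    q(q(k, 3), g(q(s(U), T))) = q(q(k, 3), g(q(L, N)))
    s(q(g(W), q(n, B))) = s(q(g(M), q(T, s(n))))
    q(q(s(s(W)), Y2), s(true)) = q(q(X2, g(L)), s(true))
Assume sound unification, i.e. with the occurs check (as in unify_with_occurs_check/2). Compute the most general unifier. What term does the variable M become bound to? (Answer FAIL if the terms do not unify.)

s(q(n, n))

Decompose q/2: q(U, M) = q(s(k), s(q(T, N))),  g(s(s(c))) = g(s(s(c))).
Decompose q/2: U = s(k),  M = s(q(T, N)).
Bind U := s(k); substituting into the one remaining equation that mentions U gives: q(q(k, 3), g(q(s(s(k)), T))) = q(q(k, 3), g(q(L, N))).
Bind M := s(q(T, N)); substituting into the one remaining equation that mentions M gives: s(q(g(W), q(n, B))) = s(q(g(s(q(T, N))), q(T, s(n)))).
Delete trivial equation g(s(s(c))) = g(s(s(c))).
Decompose q/2: q(k, 3) = q(k, 3),  g(q(s(s(k)), T)) = g(q(L, N)).
Delete trivial equation q(k, 3) = q(k, 3).
Decompose g/1: q(s(s(k)), T) = q(L, N).
Decompose q/2: s(s(k)) = L,  T = N.
Bind L := s(s(k)); substituting into the one remaining equation that mentions L gives: q(q(s(s(W)), Y2), s(true)) = q(q(X2, g(s(s(k)))), s(true)).
Bind T := N; substituting into the one remaining equation that mentions T gives: s(q(g(W), q(n, B))) = s(q(g(s(q(N, N))), q(N, s(n)))). Substituting into the earlier binding gives M := s(q(N, N)).
Decompose s/1: q(g(W), q(n, B)) = q(g(s(q(N, N))), q(N, s(n))).
Decompose q/2: g(W) = g(s(q(N, N))),  q(n, B) = q(N, s(n)).
Decompose g/1: W = s(q(N, N)).
Bind W := s(q(N, N)); substituting into the one remaining equation that mentions W gives: q(q(s(s(s(q(N, N)))), Y2), s(true)) = q(q(X2, g(s(s(k)))), s(true)).
Decompose q/2: n = N,  B = s(n).
Bind N := n; substituting into the one remaining equation that mentions N gives: q(q(s(s(s(q(n, n)))), Y2), s(true)) = q(q(X2, g(s(s(k)))), s(true)). Substituting into the earlier bindings gives M := s(q(n, n)), T := n, W := s(q(n, n)).
Bind B := s(n); no other remaining equation mentions B.
Decompose q/2: q(s(s(s(q(n, n)))), Y2) = q(X2, g(s(s(k)))),  s(true) = s(true).
Decompose q/2: s(s(s(q(n, n)))) = X2,  Y2 = g(s(s(k))).
Bind X2 := s(s(s(q(n, n)))); no other remaining equation mentions X2.
Bind Y2 := g(s(s(k))); no other remaining equation mentions Y2.
Delete trivial equation s(true) = s(true).
MGU = { U = s(k), M = s(q(n, n)), L = s(s(k)), T = n, W = s(q(n, n)), N = n, B = s(n), X2 = s(s(s(q(n, n)))), Y2 = g(s(s(k))) }, so M = s(q(n, n)).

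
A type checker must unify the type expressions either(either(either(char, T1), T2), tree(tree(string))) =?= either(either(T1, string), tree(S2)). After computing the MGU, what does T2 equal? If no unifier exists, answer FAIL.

Decompose either/2: either(either(char, T1), T2) =?= either(T1, string),  tree(tree(string)) =?= tree(S2).
Decompose either/2: either(char, T1) =?= T1,  T2 =?= string.
Occurs check fails: T1 occurs in either(char, T1); the equation T1 =?= either(char, T1) has no finite solution.

FAIL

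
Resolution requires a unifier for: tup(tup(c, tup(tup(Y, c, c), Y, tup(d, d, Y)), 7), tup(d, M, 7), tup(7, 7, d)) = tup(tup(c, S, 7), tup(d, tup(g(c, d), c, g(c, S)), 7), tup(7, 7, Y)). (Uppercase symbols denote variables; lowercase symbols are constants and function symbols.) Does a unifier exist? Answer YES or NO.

YES

Decompose tup/3: tup(c, tup(tup(Y, c, c), Y, tup(d, d, Y)), 7) = tup(c, S, 7),  tup(d, M, 7) = tup(d, tup(g(c, d), c, g(c, S)), 7),  tup(7, 7, d) = tup(7, 7, Y).
Decompose tup/3: c = c,  tup(tup(Y, c, c), Y, tup(d, d, Y)) = S,  7 = 7.
Delete trivial equation c = c.
Bind S := tup(tup(Y, c, c), Y, tup(d, d, Y)); substituting into the one remaining equation that mentions S gives: tup(d, M, 7) = tup(d, tup(g(c, d), c, g(c, tup(tup(Y, c, c), Y, tup(d, d, Y)))), 7).
Delete trivial equation 7 = 7.
Decompose tup/3: d = d,  M = tup(g(c, d), c, g(c, tup(tup(Y, c, c), Y, tup(d, d, Y)))),  7 = 7.
Delete trivial equation d = d.
Bind M := tup(g(c, d), c, g(c, tup(tup(Y, c, c), Y, tup(d, d, Y)))); no other remaining equation mentions M.
Delete trivial equation 7 = 7.
Decompose tup/3: 7 = 7,  7 = 7,  d = Y.
Delete trivial equation 7 = 7.
Delete trivial equation 7 = 7.
Bind Y := d. Substituting into the earlier bindings gives S := tup(tup(d, c, c), d, tup(d, d, d)), M := tup(g(c, d), c, g(c, tup(tup(d, c, c), d, tup(d, d, d)))).
No equations remain and no clash or occurs-check failure arose, so a unifier exists.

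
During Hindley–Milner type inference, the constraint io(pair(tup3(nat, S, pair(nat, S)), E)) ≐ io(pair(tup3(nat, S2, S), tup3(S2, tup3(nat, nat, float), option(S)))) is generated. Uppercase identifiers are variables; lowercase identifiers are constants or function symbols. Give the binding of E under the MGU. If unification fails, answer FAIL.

FAIL

Decompose io/1: pair(tup3(nat, S, pair(nat, S)), E) ≐ pair(tup3(nat, S2, S), tup3(S2, tup3(nat, nat, float), option(S))).
Decompose pair/2: tup3(nat, S, pair(nat, S)) ≐ tup3(nat, S2, S),  E ≐ tup3(S2, tup3(nat, nat, float), option(S)).
Decompose tup3/3: nat ≐ nat,  S ≐ S2,  pair(nat, S) ≐ S.
Delete trivial equation nat ≐ nat.
Bind S := S2; substituting into the remaining equations gives: pair(nat, S2) ≐ S2,  E ≐ tup3(S2, tup3(nat, nat, float), option(S2)).
Occurs check fails: S2 occurs in pair(nat, S2); the equation S2 ≐ pair(nat, S2) has no finite solution.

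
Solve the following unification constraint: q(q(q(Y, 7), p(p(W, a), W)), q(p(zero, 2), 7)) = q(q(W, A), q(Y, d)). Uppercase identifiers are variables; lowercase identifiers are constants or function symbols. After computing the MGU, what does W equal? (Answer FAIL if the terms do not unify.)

Decompose q/2: q(q(Y, 7), p(p(W, a), W)) = q(W, A),  q(p(zero, 2), 7) = q(Y, d).
Decompose q/2: q(Y, 7) = W,  p(p(W, a), W) = A.
Bind W := q(Y, 7); substituting into the one remaining equation that mentions W gives: p(p(q(Y, 7), a), q(Y, 7)) = A.
Bind A := p(p(q(Y, 7), a), q(Y, 7)); no other remaining equation mentions A.
Decompose q/2: p(zero, 2) = Y,  7 = d.
Bind Y := p(zero, 2); no other remaining equation mentions Y. Substituting into the earlier bindings gives W := q(p(zero, 2), 7), A := p(p(q(p(zero, 2), 7), a), q(p(zero, 2), 7)).
Clash: constants 7 and d differ; no unifier exists.

FAIL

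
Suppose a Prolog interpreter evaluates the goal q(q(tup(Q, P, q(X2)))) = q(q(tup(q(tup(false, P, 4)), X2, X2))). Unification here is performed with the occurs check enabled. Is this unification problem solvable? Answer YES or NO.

Decompose q/1: q(tup(Q, P, q(X2))) = q(tup(q(tup(false, P, 4)), X2, X2)).
Decompose q/1: tup(Q, P, q(X2)) = tup(q(tup(false, P, 4)), X2, X2).
Decompose tup/3: Q = q(tup(false, P, 4)),  P = X2,  q(X2) = X2.
Bind Q := q(tup(false, P, 4)); no other remaining equation mentions Q.
Bind P := X2; no other remaining equation mentions P. Substituting into the earlier binding gives Q := q(tup(false, X2, 4)).
Occurs check fails: X2 occurs in q(X2); the equation X2 = q(X2) has no finite solution.

NO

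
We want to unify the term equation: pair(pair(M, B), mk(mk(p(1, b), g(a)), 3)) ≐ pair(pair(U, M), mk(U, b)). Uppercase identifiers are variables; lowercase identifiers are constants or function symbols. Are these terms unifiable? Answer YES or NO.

Decompose pair/2: pair(M, B) ≐ pair(U, M),  mk(mk(p(1, b), g(a)), 3) ≐ mk(U, b).
Decompose pair/2: M ≐ U,  B ≐ M.
Bind M := U; substituting into the one remaining equation that mentions M gives: B ≐ U.
Bind B := U; no other remaining equation mentions B.
Decompose mk/2: mk(p(1, b), g(a)) ≐ U,  3 ≐ b.
Bind U := mk(p(1, b), g(a)); no other remaining equation mentions U. Substituting into the earlier bindings gives M := mk(p(1, b), g(a)), B := mk(p(1, b), g(a)).
Clash: constants 3 and b differ; no unifier exists.

NO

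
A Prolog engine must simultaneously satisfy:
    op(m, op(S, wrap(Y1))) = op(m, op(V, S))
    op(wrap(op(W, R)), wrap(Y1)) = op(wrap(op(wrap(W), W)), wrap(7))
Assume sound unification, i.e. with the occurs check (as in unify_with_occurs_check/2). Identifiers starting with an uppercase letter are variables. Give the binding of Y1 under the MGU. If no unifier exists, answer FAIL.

FAIL

Decompose op/2: m = m,  op(S, wrap(Y1)) = op(V, S).
Delete trivial equation m = m.
Decompose op/2: S = V,  wrap(Y1) = S.
Bind S := V; substituting into the one remaining equation that mentions S gives: wrap(Y1) = V.
Bind V := wrap(Y1); no other remaining equation mentions V. Substituting into the earlier binding gives S := wrap(Y1).
Decompose op/2: wrap(op(W, R)) = wrap(op(wrap(W), W)),  wrap(Y1) = wrap(7).
Decompose wrap/1: op(W, R) = op(wrap(W), W).
Decompose op/2: W = wrap(W),  R = W.
Occurs check fails: W occurs in wrap(W); the equation W = wrap(W) has no finite solution.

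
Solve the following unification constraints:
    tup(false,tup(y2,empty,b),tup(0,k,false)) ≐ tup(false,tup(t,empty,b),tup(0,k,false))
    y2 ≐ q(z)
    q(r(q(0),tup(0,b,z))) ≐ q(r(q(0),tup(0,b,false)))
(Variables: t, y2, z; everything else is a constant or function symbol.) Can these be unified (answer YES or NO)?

YES

Decompose tup/3: false ≐ false,  tup(y2,empty,b) ≐ tup(t,empty,b),  tup(0,k,false) ≐ tup(0,k,false).
Delete trivial equation false ≐ false.
Decompose tup/3: y2 ≐ t,  empty ≐ empty,  b ≐ b.
Bind y2 := t; substituting into the one remaining equation that mentions y2 gives: t ≐ q(z).
Delete trivial equation empty ≐ empty.
Delete trivial equation b ≐ b.
Delete trivial equation tup(0,k,false) ≐ tup(0,k,false).
Bind t := q(z); no other remaining equation mentions t. Substituting into the earlier binding gives y2 := q(z).
Decompose q/1: r(q(0),tup(0,b,z)) ≐ r(q(0),tup(0,b,false)).
Decompose r/2: q(0) ≐ q(0),  tup(0,b,z) ≐ tup(0,b,false).
Delete trivial equation q(0) ≐ q(0).
Decompose tup/3: 0 ≐ 0,  b ≐ b,  z ≐ false.
Delete trivial equation 0 ≐ 0.
Delete trivial equation b ≐ b.
Bind z := false. Substituting into the earlier bindings gives y2 := q(false), t := q(false).
No equations remain and no clash or occurs-check failure arose, so a unifier exists.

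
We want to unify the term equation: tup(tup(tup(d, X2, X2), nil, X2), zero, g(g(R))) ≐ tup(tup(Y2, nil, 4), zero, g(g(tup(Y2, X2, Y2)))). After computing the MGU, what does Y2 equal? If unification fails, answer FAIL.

tup(d, 4, 4)

Decompose tup/3: tup(tup(d, X2, X2), nil, X2) ≐ tup(Y2, nil, 4),  zero ≐ zero,  g(g(R)) ≐ g(g(tup(Y2, X2, Y2))).
Decompose tup/3: tup(d, X2, X2) ≐ Y2,  nil ≐ nil,  X2 ≐ 4.
Bind Y2 := tup(d, X2, X2); substituting into the one remaining equation that mentions Y2 gives: g(g(R)) ≐ g(g(tup(tup(d, X2, X2), X2, tup(d, X2, X2)))).
Delete trivial equation nil ≐ nil.
Bind X2 := 4; substituting into the one remaining equation that mentions X2 gives: g(g(R)) ≐ g(g(tup(tup(d, 4, 4), 4, tup(d, 4, 4)))). Substituting into the earlier binding gives Y2 := tup(d, 4, 4).
Delete trivial equation zero ≐ zero.
Decompose g/1: g(R) ≐ g(tup(tup(d, 4, 4), 4, tup(d, 4, 4))).
Decompose g/1: R ≐ tup(tup(d, 4, 4), 4, tup(d, 4, 4)).
Bind R := tup(tup(d, 4, 4), 4, tup(d, 4, 4)).
MGU = { Y2 -> tup(d, 4, 4), X2 -> 4, R -> tup(tup(d, 4, 4), 4, tup(d, 4, 4)) }, so Y2 -> tup(d, 4, 4).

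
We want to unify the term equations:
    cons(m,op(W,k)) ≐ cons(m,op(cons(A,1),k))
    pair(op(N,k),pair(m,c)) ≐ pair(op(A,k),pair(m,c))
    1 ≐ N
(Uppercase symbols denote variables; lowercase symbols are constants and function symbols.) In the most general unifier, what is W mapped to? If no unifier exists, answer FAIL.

cons(1,1)

Decompose cons/2: m ≐ m,  op(W,k) ≐ op(cons(A,1),k).
Delete trivial equation m ≐ m.
Decompose op/2: W ≐ cons(A,1),  k ≐ k.
Bind W := cons(A,1); no other remaining equation mentions W.
Delete trivial equation k ≐ k.
Decompose pair/2: op(N,k) ≐ op(A,k),  pair(m,c) ≐ pair(m,c).
Decompose op/2: N ≐ A,  k ≐ k.
Bind N := A; substituting into the one remaining equation that mentions N gives: 1 ≐ A.
Delete trivial equation k ≐ k.
Delete trivial equation pair(m,c) ≐ pair(m,c).
Bind A := 1. Substituting into the earlier bindings gives W := cons(1,1), N := 1.
MGU = { W -> cons(1,1), N -> 1, A -> 1 }, so W -> cons(1,1).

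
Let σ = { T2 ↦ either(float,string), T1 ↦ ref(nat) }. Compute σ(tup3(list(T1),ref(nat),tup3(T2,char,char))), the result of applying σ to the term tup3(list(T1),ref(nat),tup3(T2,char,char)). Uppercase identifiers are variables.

tup3(list(ref(nat)),ref(nat),tup3(either(float,string),char,char))

Replace each occurrence of T2 with either(float,string).
Replace each occurrence of T1 with ref(nat).
Result: tup3(list(ref(nat)),ref(nat),tup3(either(float,string),char,char)).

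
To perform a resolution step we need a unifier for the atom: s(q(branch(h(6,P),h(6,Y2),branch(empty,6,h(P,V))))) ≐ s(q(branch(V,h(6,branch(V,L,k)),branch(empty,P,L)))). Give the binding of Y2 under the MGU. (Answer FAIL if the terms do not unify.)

Decompose s/1: q(branch(h(6,P),h(6,Y2),branch(empty,6,h(P,V)))) ≐ q(branch(V,h(6,branch(V,L,k)),branch(empty,P,L))).
Decompose q/1: branch(h(6,P),h(6,Y2),branch(empty,6,h(P,V))) ≐ branch(V,h(6,branch(V,L,k)),branch(empty,P,L)).
Decompose branch/3: h(6,P) ≐ V,  h(6,Y2) ≐ h(6,branch(V,L,k)),  branch(empty,6,h(P,V)) ≐ branch(empty,P,L).
Bind V := h(6,P); substituting into the remaining equations gives: h(6,Y2) ≐ h(6,branch(h(6,P),L,k)),  branch(empty,6,h(P,h(6,P))) ≐ branch(empty,P,L).
Decompose h/2: 6 ≐ 6,  Y2 ≐ branch(h(6,P),L,k).
Delete trivial equation 6 ≐ 6.
Bind Y2 := branch(h(6,P),L,k); no other remaining equation mentions Y2.
Decompose branch/3: empty ≐ empty,  6 ≐ P,  h(P,h(6,P)) ≐ L.
Delete trivial equation empty ≐ empty.
Bind P := 6; substituting into the remaining equation gives: h(6,h(6,6)) ≐ L. Substituting into the earlier bindings gives V := h(6,6), Y2 := branch(h(6,6),L,k).
Bind L := h(6,h(6,6)). Substituting into the earlier binding gives Y2 := branch(h(6,6),h(6,h(6,6)),k).
MGU = { V ↦ h(6,6), Y2 ↦ branch(h(6,6),h(6,h(6,6)),k), P ↦ 6, L ↦ h(6,h(6,6)) }, so Y2 ↦ branch(h(6,6),h(6,h(6,6)),k).

branch(h(6,6),h(6,h(6,6)),k)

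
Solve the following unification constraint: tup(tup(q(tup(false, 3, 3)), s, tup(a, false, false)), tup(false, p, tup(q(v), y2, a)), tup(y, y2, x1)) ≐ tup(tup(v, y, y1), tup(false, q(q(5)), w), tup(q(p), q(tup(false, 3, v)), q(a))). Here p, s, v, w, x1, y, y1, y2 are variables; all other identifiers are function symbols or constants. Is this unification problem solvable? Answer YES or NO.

Decompose tup/3: tup(q(tup(false, 3, 3)), s, tup(a, false, false)) ≐ tup(v, y, y1),  tup(false, p, tup(q(v), y2, a)) ≐ tup(false, q(q(5)), w),  tup(y, y2, x1) ≐ tup(q(p), q(tup(false, 3, v)), q(a)).
Decompose tup/3: q(tup(false, 3, 3)) ≐ v,  s ≐ y,  tup(a, false, false) ≐ y1.
Bind v := q(tup(false, 3, 3)); substituting into the 2 remaining equations that mention v gives: tup(false, p, tup(q(q(tup(false, 3, 3))), y2, a)) ≐ tup(false, q(q(5)), w),  tup(y, y2, x1) ≐ tup(q(p), q(tup(false, 3, q(tup(false, 3, 3)))), q(a)).
Bind s := y; no other remaining equation mentions s.
Bind y1 := tup(a, false, false); no other remaining equation mentions y1.
Decompose tup/3: false ≐ false,  p ≐ q(q(5)),  tup(q(q(tup(false, 3, 3))), y2, a) ≐ w.
Delete trivial equation false ≐ false.
Bind p := q(q(5)); substituting into the one remaining equation that mentions p gives: tup(y, y2, x1) ≐ tup(q(q(q(5))), q(tup(false, 3, q(tup(false, 3, 3)))), q(a)).
Bind w := tup(q(q(tup(false, 3, 3))), y2, a); no other remaining equation mentions w.
Decompose tup/3: y ≐ q(q(q(5))),  y2 ≐ q(tup(false, 3, q(tup(false, 3, 3)))),  x1 ≐ q(a).
Bind y := q(q(q(5))); no other remaining equation mentions y. Substituting into the earlier binding gives s := q(q(q(5))).
Bind y2 := q(tup(false, 3, q(tup(false, 3, 3)))); no other remaining equation mentions y2. Substituting into the earlier binding gives w := tup(q(q(tup(false, 3, 3))), q(tup(false, 3, q(tup(false, 3, 3)))), a).
Bind x1 := q(a).
No equations remain and no clash or occurs-check failure arose, so a unifier exists.

YES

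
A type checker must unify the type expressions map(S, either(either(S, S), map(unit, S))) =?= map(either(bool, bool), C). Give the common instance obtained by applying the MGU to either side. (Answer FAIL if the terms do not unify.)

Decompose map/2: S =?= either(bool, bool),  either(either(S, S), map(unit, S)) =?= C.
Bind S := either(bool, bool); substituting into the remaining equation gives: either(either(either(bool, bool), either(bool, bool)), map(unit, either(bool, bool))) =?= C.
Bind C := either(either(either(bool, bool), either(bool, bool)), map(unit, either(bool, bool))).
Applying the MGU to either side gives map(either(bool, bool), either(either(either(bool, bool), either(bool, bool)), map(unit, either(bool, bool)))).

map(either(bool, bool), either(either(either(bool, bool), either(bool, bool)), map(unit, either(bool, bool))))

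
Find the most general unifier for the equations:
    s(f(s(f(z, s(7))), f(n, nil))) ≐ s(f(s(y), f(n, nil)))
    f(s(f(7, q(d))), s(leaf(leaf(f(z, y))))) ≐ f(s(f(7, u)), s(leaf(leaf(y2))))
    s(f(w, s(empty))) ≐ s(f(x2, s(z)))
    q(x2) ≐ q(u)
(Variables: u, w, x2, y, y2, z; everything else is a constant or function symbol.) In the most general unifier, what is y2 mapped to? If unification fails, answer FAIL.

f(empty, f(empty, s(7)))

Decompose s/1: f(s(f(z, s(7))), f(n, nil)) ≐ f(s(y), f(n, nil)).
Decompose f/2: s(f(z, s(7))) ≐ s(y),  f(n, nil) ≐ f(n, nil).
Decompose s/1: f(z, s(7)) ≐ y.
Bind y := f(z, s(7)); substituting into the one remaining equation that mentions y gives: f(s(f(7, q(d))), s(leaf(leaf(f(z, f(z, s(7))))))) ≐ f(s(f(7, u)), s(leaf(leaf(y2)))).
Delete trivial equation f(n, nil) ≐ f(n, nil).
Decompose f/2: s(f(7, q(d))) ≐ s(f(7, u)),  s(leaf(leaf(f(z, f(z, s(7)))))) ≐ s(leaf(leaf(y2))).
Decompose s/1: f(7, q(d)) ≐ f(7, u).
Decompose f/2: 7 ≐ 7,  q(d) ≐ u.
Delete trivial equation 7 ≐ 7.
Bind u := q(d); substituting into the one remaining equation that mentions u gives: q(x2) ≐ q(q(d)).
Decompose s/1: leaf(leaf(f(z, f(z, s(7))))) ≐ leaf(leaf(y2)).
Decompose leaf/1: leaf(f(z, f(z, s(7)))) ≐ leaf(y2).
Decompose leaf/1: f(z, f(z, s(7))) ≐ y2.
Bind y2 := f(z, f(z, s(7))); no other remaining equation mentions y2.
Decompose s/1: f(w, s(empty)) ≐ f(x2, s(z)).
Decompose f/2: w ≐ x2,  s(empty) ≐ s(z).
Bind w := x2; no other remaining equation mentions w.
Decompose s/1: empty ≐ z.
Bind z := empty; no other remaining equation mentions z. Substituting into the earlier bindings gives y := f(empty, s(7)), y2 := f(empty, f(empty, s(7))).
Decompose q/1: x2 ≐ q(d).
Bind x2 := q(d). Substituting into the earlier binding gives w := q(d).
MGU = { y -> f(empty, s(7)), u -> q(d), y2 -> f(empty, f(empty, s(7))), w -> q(d), z -> empty, x2 -> q(d) }, so y2 -> f(empty, f(empty, s(7))).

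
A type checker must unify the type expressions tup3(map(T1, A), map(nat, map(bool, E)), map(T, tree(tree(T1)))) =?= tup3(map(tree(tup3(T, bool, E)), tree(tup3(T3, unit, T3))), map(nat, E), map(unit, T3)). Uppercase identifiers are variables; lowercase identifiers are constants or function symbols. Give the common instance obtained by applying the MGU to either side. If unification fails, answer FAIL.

Decompose tup3/3: map(T1, A) =?= map(tree(tup3(T, bool, E)), tree(tup3(T3, unit, T3))),  map(nat, map(bool, E)) =?= map(nat, E),  map(T, tree(tree(T1))) =?= map(unit, T3).
Decompose map/2: T1 =?= tree(tup3(T, bool, E)),  A =?= tree(tup3(T3, unit, T3)).
Bind T1 := tree(tup3(T, bool, E)); substituting into the one remaining equation that mentions T1 gives: map(T, tree(tree(tree(tup3(T, bool, E))))) =?= map(unit, T3).
Bind A := tree(tup3(T3, unit, T3)); no other remaining equation mentions A.
Decompose map/2: nat =?= nat,  map(bool, E) =?= E.
Delete trivial equation nat =?= nat.
Occurs check fails: E occurs in map(bool, E); the equation E =?= map(bool, E) has no finite solution.

FAIL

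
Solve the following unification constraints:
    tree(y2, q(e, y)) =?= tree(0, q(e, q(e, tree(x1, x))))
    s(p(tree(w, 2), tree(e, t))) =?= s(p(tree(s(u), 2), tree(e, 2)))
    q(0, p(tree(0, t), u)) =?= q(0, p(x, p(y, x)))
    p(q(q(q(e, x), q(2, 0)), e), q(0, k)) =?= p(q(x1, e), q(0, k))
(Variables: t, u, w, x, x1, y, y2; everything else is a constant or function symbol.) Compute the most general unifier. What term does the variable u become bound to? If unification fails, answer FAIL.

p(q(e, tree(q(q(e, tree(0, 2)), q(2, 0)), tree(0, 2))), tree(0, 2))

Decompose tree/2: y2 =?= 0,  q(e, y) =?= q(e, q(e, tree(x1, x))).
Bind y2 := 0; no other remaining equation mentions y2.
Decompose q/2: e =?= e,  y =?= q(e, tree(x1, x)).
Delete trivial equation e =?= e.
Bind y := q(e, tree(x1, x)); substituting into the one remaining equation that mentions y gives: q(0, p(tree(0, t), u)) =?= q(0, p(x, p(q(e, tree(x1, x)), x))).
Decompose s/1: p(tree(w, 2), tree(e, t)) =?= p(tree(s(u), 2), tree(e, 2)).
Decompose p/2: tree(w, 2) =?= tree(s(u), 2),  tree(e, t) =?= tree(e, 2).
Decompose tree/2: w =?= s(u),  2 =?= 2.
Bind w := s(u); no other remaining equation mentions w.
Delete trivial equation 2 =?= 2.
Decompose tree/2: e =?= e,  t =?= 2.
Delete trivial equation e =?= e.
Bind t := 2; substituting into the one remaining equation that mentions t gives: q(0, p(tree(0, 2), u)) =?= q(0, p(x, p(q(e, tree(x1, x)), x))).
Decompose q/2: 0 =?= 0,  p(tree(0, 2), u) =?= p(x, p(q(e, tree(x1, x)), x)).
Delete trivial equation 0 =?= 0.
Decompose p/2: tree(0, 2) =?= x,  u =?= p(q(e, tree(x1, x)), x).
Bind x := tree(0, 2); substituting into the remaining equations gives: u =?= p(q(e, tree(x1, tree(0, 2))), tree(0, 2)),  p(q(q(q(e, tree(0, 2)), q(2, 0)), e), q(0, k)) =?= p(q(x1, e), q(0, k)). Substituting into the earlier binding gives y := q(e, tree(x1, tree(0, 2))).
Bind u := p(q(e, tree(x1, tree(0, 2))), tree(0, 2)); no other remaining equation mentions u. Substituting into the earlier binding gives w := s(p(q(e, tree(x1, tree(0, 2))), tree(0, 2))).
Decompose p/2: q(q(q(e, tree(0, 2)), q(2, 0)), e) =?= q(x1, e),  q(0, k) =?= q(0, k).
Decompose q/2: q(q(e, tree(0, 2)), q(2, 0)) =?= x1,  e =?= e.
Bind x1 := q(q(e, tree(0, 2)), q(2, 0)); no other remaining equation mentions x1. Substituting into the earlier bindings gives y := q(e, tree(q(q(e, tree(0, 2)), q(2, 0)), tree(0, 2))), w := s(p(q(e, tree(q(q(e, tree(0, 2)), q(2, 0)), tree(0, 2))), tree(0, 2))), u := p(q(e, tree(q(q(e, tree(0, 2)), q(2, 0)), tree(0, 2))), tree(0, 2)).
Delete trivial equation e =?= e.
Delete trivial equation q(0, k) =?= q(0, k).
MGU = { y2 ↦ 0, y ↦ q(e, tree(q(q(e, tree(0, 2)), q(2, 0)), tree(0, 2))), w ↦ s(p(q(e, tree(q(q(e, tree(0, 2)), q(2, 0)), tree(0, 2))), tree(0, 2))), t ↦ 2, x ↦ tree(0, 2), u ↦ p(q(e, tree(q(q(e, tree(0, 2)), q(2, 0)), tree(0, 2))), tree(0, 2)), x1 ↦ q(q(e, tree(0, 2)), q(2, 0)) }, so u ↦ p(q(e, tree(q(q(e, tree(0, 2)), q(2, 0)), tree(0, 2))), tree(0, 2)).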